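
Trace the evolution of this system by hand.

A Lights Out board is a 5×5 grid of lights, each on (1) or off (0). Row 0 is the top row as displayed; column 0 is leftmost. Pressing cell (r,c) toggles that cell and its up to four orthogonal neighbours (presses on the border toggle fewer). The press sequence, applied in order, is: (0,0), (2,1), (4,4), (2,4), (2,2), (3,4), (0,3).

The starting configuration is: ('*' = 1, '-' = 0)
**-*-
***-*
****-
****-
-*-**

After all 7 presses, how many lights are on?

step 0: **-*-
***-*
****-
****-
-*-**
step 1: ---*-
-**-*
****-
****-
-*-**
step 2: ---*-
--*-*
---*-
*-**-
-*-**
step 3: ---*-
--*-*
---*-
*-***
-*---
step 4: ---*-
--*--
----*
*-**-
-*---
step 5: ---*-
-----
-****
*--*-
-*---
step 6: ---*-
-----
-***-
*---*
-*--*
step 7: --*-*
---*-
-***-
*---*
-*--*

10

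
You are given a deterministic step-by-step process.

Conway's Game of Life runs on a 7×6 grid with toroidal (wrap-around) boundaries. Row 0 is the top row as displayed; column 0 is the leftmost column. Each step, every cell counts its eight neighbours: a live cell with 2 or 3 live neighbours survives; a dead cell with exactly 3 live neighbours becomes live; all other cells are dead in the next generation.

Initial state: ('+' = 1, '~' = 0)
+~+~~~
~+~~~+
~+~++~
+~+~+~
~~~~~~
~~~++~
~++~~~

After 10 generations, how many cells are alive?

t=0: +~+~~~
~+~~~+
~+~++~
+~+~+~
~~~~~~
~~~++~
~++~~~
t=1: +~+~~~
~+~+++
~+~++~
~++~++
~~~~++
~~++~~
~++~~~
t=2: +~~~++
~+~~~+
~+~~~~
~++~~~
++~~~+
~++++~
~~~~~~
t=3: +~~~++
~+~~++
~+~~~~
~~+~~~
~~~~++
~+++++
+++~~~
t=4: ~~+++~
~+~~+~
+++~~~
~~~~~~
++~~~+
~~~~~~
~~~~~~
t=5: ~~+++~
+~~~++
+++~~~
~~+~~+
+~~~~~
+~~~~~
~~~+~~
t=6: ~~+~~~
+~~~+~
~~+++~
~~+~~+
++~~~+
~~~~~~
~~+++~
t=7: ~++~++
~++~++
~++~+~
~~+~~+
++~~~+
++++++
~~++~~
t=8: ~~~~~+
~~~~~~
~~~~+~
~~++++
~~~~~~
~~~~~~
~~~~~~
t=9: ~~~~~~
~~~~~~
~~~~++
~~~+++
~~~++~
~~~~~~
~~~~~~
t=10: ~~~~~~
~~~~~~
~~~+~+
~~~~~~
~~~+~+
~~~~~~
~~~~~~

4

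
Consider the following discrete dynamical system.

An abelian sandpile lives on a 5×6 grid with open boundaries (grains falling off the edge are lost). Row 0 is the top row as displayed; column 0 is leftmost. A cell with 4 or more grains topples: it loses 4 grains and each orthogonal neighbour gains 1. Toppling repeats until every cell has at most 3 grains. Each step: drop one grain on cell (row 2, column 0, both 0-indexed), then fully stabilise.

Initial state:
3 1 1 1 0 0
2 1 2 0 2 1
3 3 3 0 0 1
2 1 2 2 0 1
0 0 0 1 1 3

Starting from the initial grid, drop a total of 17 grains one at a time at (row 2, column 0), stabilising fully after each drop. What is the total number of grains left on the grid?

42

gen 0: 3 1 1 1 0 0
2 1 2 0 2 1
3 3 3 0 0 1
2 1 2 2 0 1
0 0 0 1 1 3
gen 1: 3 1 1 1 0 0
3 2 3 0 2 1
1 1 0 1 0 1
3 2 3 2 0 1
0 0 0 1 1 3
gen 2: 3 1 1 1 0 0
3 2 3 0 2 1
2 1 0 1 0 1
3 2 3 2 0 1
0 0 0 1 1 3
gen 3: 3 1 1 1 0 0
3 2 3 0 2 1
3 1 0 1 0 1
3 2 3 2 0 1
0 0 0 1 1 3
gen 4: 0 2 1 1 0 0
1 3 3 0 2 1
2 2 0 1 0 1
0 3 3 2 0 1
1 0 0 1 1 3
gen 5: 0 2 1 1 0 0
1 3 3 0 2 1
3 2 0 1 0 1
0 3 3 2 0 1
1 0 0 1 1 3
gen 6: 0 2 1 1 0 0
2 3 3 0 2 1
0 3 0 1 0 1
1 3 3 2 0 1
1 0 0 1 1 3
gen 7: 0 2 1 1 0 0
2 3 3 0 2 1
1 3 0 1 0 1
1 3 3 2 0 1
1 0 0 1 1 3
gen 8: 0 2 1 1 0 0
2 3 3 0 2 1
2 3 0 1 0 1
1 3 3 2 0 1
1 0 0 1 1 3
gen 9: 0 2 1 1 0 0
2 3 3 0 2 1
3 3 0 1 0 1
1 3 3 2 0 1
1 0 0 1 1 3
gen 10: 1 3 2 1 0 0
0 2 0 1 2 1
2 2 3 1 0 1
3 1 0 3 0 1
1 1 1 1 1 3
gen 11: 1 3 2 1 0 0
0 2 0 1 2 1
3 2 3 1 0 1
3 1 0 3 0 1
1 1 1 1 1 3
gen 12: 1 3 2 1 0 0
1 2 0 1 2 1
1 3 3 1 0 1
0 2 0 3 0 1
2 1 1 1 1 3
gen 13: 1 3 2 1 0 0
1 2 0 1 2 1
2 3 3 1 0 1
0 2 0 3 0 1
2 1 1 1 1 3
gen 14: 1 3 2 1 0 0
1 2 0 1 2 1
3 3 3 1 0 1
0 2 0 3 0 1
2 1 1 1 1 3
gen 15: 1 3 2 1 0 0
2 3 1 1 2 1
1 1 0 2 0 1
1 3 1 3 0 1
2 1 1 1 1 3
gen 16: 1 3 2 1 0 0
2 3 1 1 2 1
2 1 0 2 0 1
1 3 1 3 0 1
2 1 1 1 1 3
gen 17: 1 3 2 1 0 0
2 3 1 1 2 1
3 1 0 2 0 1
1 3 1 3 0 1
2 1 1 1 1 3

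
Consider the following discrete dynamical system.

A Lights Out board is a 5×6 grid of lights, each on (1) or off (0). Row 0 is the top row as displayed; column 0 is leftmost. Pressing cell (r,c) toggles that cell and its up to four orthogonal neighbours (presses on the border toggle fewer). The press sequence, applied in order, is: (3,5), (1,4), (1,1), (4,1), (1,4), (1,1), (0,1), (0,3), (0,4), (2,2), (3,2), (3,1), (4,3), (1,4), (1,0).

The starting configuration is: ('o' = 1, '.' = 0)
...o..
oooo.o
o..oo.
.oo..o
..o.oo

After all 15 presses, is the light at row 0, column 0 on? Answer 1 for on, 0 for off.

0

gen 0: ...o..
oooo.o
o..oo.
.oo..o
..o.oo
gen 1: ...o..
oooo.o
o..ooo
.oo.o.
..o.o.
gen 2: ...oo.
ooo.o.
o..o.o
.oo.o.
..o.o.
gen 3: .o.oo.
....o.
oo.o.o
.oo.o.
..o.o.
gen 4: .o.oo.
....o.
oo.o.o
..o.o.
oo..o.
gen 5: .o.o..
...o.o
oo.ooo
..o.o.
oo..o.
gen 6: ...o..
oooo.o
o..ooo
..o.o.
oo..o.
gen 7: oooo..
o.oo.o
o..ooo
..o.o.
oo..o.
gen 8: oo..o.
o.o..o
o..ooo
..o.o.
oo..o.
gen 9: oo.o.o
o.o.oo
o..ooo
..o.o.
oo..o.
gen 10: oo.o.o
o...oo
ooo.oo
....o.
oo..o.
gen 11: oo.o.o
o...oo
oo..oo
.oooo.
ooo.o.
gen 12: oo.o.o
o...oo
o...oo
o..oo.
o.o.o.
gen 13: oo.o.o
o...oo
o...oo
o...o.
o..o..
gen 14: oo.ooo
o..o..
o....o
o...o.
o..o..
gen 15: .o.ooo
.o.o..
.....o
o...o.
o..o..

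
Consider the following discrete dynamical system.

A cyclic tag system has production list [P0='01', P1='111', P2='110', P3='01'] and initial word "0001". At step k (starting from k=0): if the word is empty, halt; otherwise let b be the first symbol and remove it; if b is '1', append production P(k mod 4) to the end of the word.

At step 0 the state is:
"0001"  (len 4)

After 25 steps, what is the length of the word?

21

[0] "0001"  (len 4)
[1] "001"  (len 3)
[2] "01"  (len 2)
[3] "1"  (len 1)
[4] "01"  (len 2)
[5] "1"  (len 1)
[6] "111"  (len 3)
[7] "11110"  (len 5)
[8] "111001"  (len 6)
[9] "1100101"  (len 7)
[10] "100101111"  (len 9)
[11] "00101111110"  (len 11)
[12] "0101111110"  (len 10)
[13] "101111110"  (len 9)
[14] "01111110111"  (len 11)
[15] "1111110111"  (len 10)
[16] "11111011101"  (len 11)
[17] "111101110101"  (len 12)
[18] "11101110101111"  (len 14)
[19] "1101110101111110"  (len 16)
[20] "10111010111111001"  (len 17)
[21] "011101011111100101"  (len 18)
[22] "11101011111100101"  (len 17)
[23] "1101011111100101110"  (len 19)
[24] "10101111110010111001"  (len 20)
[25] "010111111001011100101"  (len 21)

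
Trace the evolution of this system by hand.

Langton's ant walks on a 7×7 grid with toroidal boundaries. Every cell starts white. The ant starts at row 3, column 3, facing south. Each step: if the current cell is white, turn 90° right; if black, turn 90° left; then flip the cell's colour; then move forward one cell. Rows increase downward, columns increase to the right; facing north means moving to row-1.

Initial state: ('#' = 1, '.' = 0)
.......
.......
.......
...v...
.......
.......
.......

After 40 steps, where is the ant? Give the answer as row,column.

1,3

k=0  .......
.......
.......
...v...
.......
.......
.......
k=1  .......
.......
.......
..<#...
.......
.......
.......
k=2  .......
.......
..^....
..##...
.......
.......
.......
k=3  .......
.......
..#>...
..##...
.......
.......
.......
k=4  .......
.......
..##...
..#v...
.......
.......
.......
k=5  .......
.......
..##...
..#.>..
.......
.......
.......
k=6  .......
.......
..##...
..#.#..
....v..
.......
.......
k=7  .......
.......
..##...
..#.#..
...<#..
.......
.......
k=8  .......
.......
..##...
..#^#..
...##..
.......
.......
k=9  .......
.......
..##...
..##>..
...##..
.......
.......
k=10  .......
.......
..##^..
..##...
...##..
.......
.......
k=11  .......
.......
..###>.
..##...
...##..
.......
.......
k=12  .......
.......
..####.
..##.v.
...##..
.......
.......
k=13  .......
.......
..####.
..##<#.
...##..
.......
.......
k=14  .......
.......
..##^#.
..####.
...##..
.......
.......
k=15  .......
.......
..#<.#.
..####.
...##..
.......
.......
k=16  .......
.......
..#..#.
..#v##.
...##..
.......
.......
k=17  .......
.......
..#..#.
..#.>#.
...##..
.......
.......
k=18  .......
.......
..#.^#.
..#..#.
...##..
.......
.......
k=19  .......
.......
..#.#>.
..#..#.
...##..
.......
.......
k=20  .......
.....^.
..#.#..
..#..#.
...##..
.......
.......
k=21  .......
.....#>
..#.#..
..#..#.
...##..
.......
.......
k=22  .......
.....##
..#.#.v
..#..#.
...##..
.......
.......
k=23  .......
.....##
..#.#<#
..#..#.
...##..
.......
.......
k=24  .......
.....^#
..#.###
..#..#.
...##..
.......
.......
k=25  .......
....<.#
..#.###
..#..#.
...##..
.......
.......
k=26  ....^..
....#.#
..#.###
..#..#.
...##..
.......
.......
k=27  ....#>.
....#.#
..#.###
..#..#.
...##..
.......
.......
k=28  ....##.
....#v#
..#.###
..#..#.
...##..
.......
.......
k=29  ....##.
....<##
..#.###
..#..#.
...##..
.......
.......
k=30  ....##.
.....##
..#.v##
..#..#.
...##..
.......
.......
k=31  ....##.
.....##
..#..>#
..#..#.
...##..
.......
.......
k=32  ....##.
.....^#
..#...#
..#..#.
...##..
.......
.......
k=33  ....##.
....<.#
..#...#
..#..#.
...##..
.......
.......
k=34  ....^#.
....#.#
..#...#
..#..#.
...##..
.......
.......
k=35  ...<.#.
....#.#
..#...#
..#..#.
...##..
.......
.......
k=36  ...#.#.
....#.#
..#...#
..#..#.
...##..
.......
...^...
k=37  ...#.#.
....#.#
..#...#
..#..#.
...##..
.......
...#>..
k=38  ...#v#.
....#.#
..#...#
..#..#.
...##..
.......
...##..
k=39  ...<##.
....#.#
..#...#
..#..#.
...##..
.......
...##..
k=40  ....##.
...v#.#
..#...#
..#..#.
...##..
.......
...##..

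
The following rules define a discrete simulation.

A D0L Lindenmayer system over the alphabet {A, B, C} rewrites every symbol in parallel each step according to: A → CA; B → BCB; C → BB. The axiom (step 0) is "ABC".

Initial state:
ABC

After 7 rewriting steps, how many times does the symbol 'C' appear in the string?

707

k=0  ABC
k=1  CABCBBB
k=2  BBCABCBBBBCBBCBBCB
k=3  BCBBCBBBCABCBBBBCBBCBBCBBCBBBBCBBCBBBBCBBCBBBBCB
k=4  BCBBBBCBBCBBBBCBBCBBCBBBCABCBBBBCBBCBBCBBCBBBBCBBCBBBBCBBC…BCBBCBBCBBBBCBBCBBBBCBBCBBCBBCBBBBCBBCBBBBCBBCBBCBBCBBBBCB  (len 130)
k=5  BCBBBBCBBCBBCBBCBBBBCBBCBBBBCBBCBBCBBCBBBBCBBCBBBBCBBCBBBB…BBBBCBBCBBCBBCBBBBCBBCBBBBCBBCBBBBCBBCBBBBCBBCBBCBBCBBBBCB  (len 354)
k=6  BCBBBBCBBCBBCBBCBBBBCBBCBBBBCBBCBBBBCBBCBBBBCBBCBBCBBCBBBB…BBBBCBBCBBCBBCBBBBCBBCBBBBCBBCBBBBCBBCBBBBCBBCBBCBBCBBBBCB  (len 966)
k=7  BCBBBBCBBCBBCBBCBBBBCBBCBBBBCBBCBBBBCBBCBBBBCBBCBBCBBCBBBB…BBBBCBBCBBCBBCBBBBCBBCBBBBCBBCBBBBCBBCBBBBCBBCBBCBBCBBBBCB  (len 2638)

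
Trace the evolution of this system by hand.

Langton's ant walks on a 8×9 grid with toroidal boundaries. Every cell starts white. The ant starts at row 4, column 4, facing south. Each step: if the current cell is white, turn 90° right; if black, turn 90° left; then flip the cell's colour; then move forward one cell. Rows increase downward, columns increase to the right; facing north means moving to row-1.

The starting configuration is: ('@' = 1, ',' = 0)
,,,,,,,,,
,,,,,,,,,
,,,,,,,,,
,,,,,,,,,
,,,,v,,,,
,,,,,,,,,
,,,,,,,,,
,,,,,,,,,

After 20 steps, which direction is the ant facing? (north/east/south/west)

[0] ,,,,,,,,,
,,,,,,,,,
,,,,,,,,,
,,,,,,,,,
,,,,v,,,,
,,,,,,,,,
,,,,,,,,,
,,,,,,,,,
[1] ,,,,,,,,,
,,,,,,,,,
,,,,,,,,,
,,,,,,,,,
,,,<@,,,,
,,,,,,,,,
,,,,,,,,,
,,,,,,,,,
[2] ,,,,,,,,,
,,,,,,,,,
,,,,,,,,,
,,,^,,,,,
,,,@@,,,,
,,,,,,,,,
,,,,,,,,,
,,,,,,,,,
[3] ,,,,,,,,,
,,,,,,,,,
,,,,,,,,,
,,,@>,,,,
,,,@@,,,,
,,,,,,,,,
,,,,,,,,,
,,,,,,,,,
[4] ,,,,,,,,,
,,,,,,,,,
,,,,,,,,,
,,,@@,,,,
,,,@v,,,,
,,,,,,,,,
,,,,,,,,,
,,,,,,,,,
[5] ,,,,,,,,,
,,,,,,,,,
,,,,,,,,,
,,,@@,,,,
,,,@,>,,,
,,,,,,,,,
,,,,,,,,,
,,,,,,,,,
[6] ,,,,,,,,,
,,,,,,,,,
,,,,,,,,,
,,,@@,,,,
,,,@,@,,,
,,,,,v,,,
,,,,,,,,,
,,,,,,,,,
[7] ,,,,,,,,,
,,,,,,,,,
,,,,,,,,,
,,,@@,,,,
,,,@,@,,,
,,,,<@,,,
,,,,,,,,,
,,,,,,,,,
[8] ,,,,,,,,,
,,,,,,,,,
,,,,,,,,,
,,,@@,,,,
,,,@^@,,,
,,,,@@,,,
,,,,,,,,,
,,,,,,,,,
[9] ,,,,,,,,,
,,,,,,,,,
,,,,,,,,,
,,,@@,,,,
,,,@@>,,,
,,,,@@,,,
,,,,,,,,,
,,,,,,,,,
[10] ,,,,,,,,,
,,,,,,,,,
,,,,,,,,,
,,,@@^,,,
,,,@@,,,,
,,,,@@,,,
,,,,,,,,,
,,,,,,,,,
[11] ,,,,,,,,,
,,,,,,,,,
,,,,,,,,,
,,,@@@>,,
,,,@@,,,,
,,,,@@,,,
,,,,,,,,,
,,,,,,,,,
[12] ,,,,,,,,,
,,,,,,,,,
,,,,,,,,,
,,,@@@@,,
,,,@@,v,,
,,,,@@,,,
,,,,,,,,,
,,,,,,,,,
[13] ,,,,,,,,,
,,,,,,,,,
,,,,,,,,,
,,,@@@@,,
,,,@@<@,,
,,,,@@,,,
,,,,,,,,,
,,,,,,,,,
[14] ,,,,,,,,,
,,,,,,,,,
,,,,,,,,,
,,,@@^@,,
,,,@@@@,,
,,,,@@,,,
,,,,,,,,,
,,,,,,,,,
[15] ,,,,,,,,,
,,,,,,,,,
,,,,,,,,,
,,,@<,@,,
,,,@@@@,,
,,,,@@,,,
,,,,,,,,,
,,,,,,,,,
[16] ,,,,,,,,,
,,,,,,,,,
,,,,,,,,,
,,,@,,@,,
,,,@v@@,,
,,,,@@,,,
,,,,,,,,,
,,,,,,,,,
[17] ,,,,,,,,,
,,,,,,,,,
,,,,,,,,,
,,,@,,@,,
,,,@,>@,,
,,,,@@,,,
,,,,,,,,,
,,,,,,,,,
[18] ,,,,,,,,,
,,,,,,,,,
,,,,,,,,,
,,,@,^@,,
,,,@,,@,,
,,,,@@,,,
,,,,,,,,,
,,,,,,,,,
[19] ,,,,,,,,,
,,,,,,,,,
,,,,,,,,,
,,,@,@>,,
,,,@,,@,,
,,,,@@,,,
,,,,,,,,,
,,,,,,,,,
[20] ,,,,,,,,,
,,,,,,,,,
,,,,,,^,,
,,,@,@,,,
,,,@,,@,,
,,,,@@,,,
,,,,,,,,,
,,,,,,,,,

north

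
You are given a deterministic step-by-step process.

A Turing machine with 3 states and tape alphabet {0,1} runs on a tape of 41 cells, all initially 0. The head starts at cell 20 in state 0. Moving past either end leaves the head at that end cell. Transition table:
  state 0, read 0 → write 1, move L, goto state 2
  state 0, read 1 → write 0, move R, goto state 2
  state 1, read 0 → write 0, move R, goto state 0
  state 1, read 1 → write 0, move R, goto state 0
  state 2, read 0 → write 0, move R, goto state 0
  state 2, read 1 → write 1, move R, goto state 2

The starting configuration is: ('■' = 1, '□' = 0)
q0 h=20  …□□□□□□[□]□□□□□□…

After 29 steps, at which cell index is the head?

33

t=0: q0 h=20  …□□□□□□[□]□□□□□□…
t=1: q2 h=19  …□□□□□□[□]■□□□□□…
t=2: q0 h=20  …□□□□□□[■]□□□□□□…
t=3: q2 h=21  …□□□□□□[□]□□□□□□…
t=4: q0 h=22  …□□□□□□[□]□□□□□□…
t=5: q2 h=21  …□□□□□□[□]■□□□□□…
t=6: q0 h=22  …□□□□□□[■]□□□□□□…
t=7: q2 h=23  …□□□□□□[□]□□□□□□…
t=8: q0 h=24  …□□□□□□[□]□□□□□□…
t=9: q2 h=23  …□□□□□□[□]■□□□□□…
t=10: q0 h=24  …□□□□□□[■]□□□□□□…
t=11: q2 h=25  …□□□□□□[□]□□□□□□…
t=12: q0 h=26  …□□□□□□[□]□□□□□□…
t=13: q2 h=25  …□□□□□□[□]■□□□□□…
t=14: q0 h=26  …□□□□□□[■]□□□□□□…
t=15: q2 h=27  …□□□□□□[□]□□□□□□…
t=16: q0 h=28  …□□□□□□[□]□□□□□□…
t=17: q2 h=27  …□□□□□□[□]■□□□□□…
t=18: q0 h=28  …□□□□□□[■]□□□□□□…
t=19: q2 h=29  …□□□□□□[□]□□□□□□…
t=20: q0 h=30  …□□□□□□[□]□□□□□□…
t=21: q2 h=29  …□□□□□□[□]■□□□□□…
t=22: q0 h=30  …□□□□□□[■]□□□□□□…
t=23: q2 h=31  …□□□□□□[□]□□□□□□…
t=24: q0 h=32  …□□□□□□[□]□□□□□□…
t=25: q2 h=31  …□□□□□□[□]■□□□□□…
t=26: q0 h=32  …□□□□□□[■]□□□□□□…
t=27: q2 h=33  …□□□□□□[□]□□□□□□…
t=28: q0 h=34  …□□□□□□[□]□□□□□□|
t=29: q2 h=33  …□□□□□□[□]■□□□□□…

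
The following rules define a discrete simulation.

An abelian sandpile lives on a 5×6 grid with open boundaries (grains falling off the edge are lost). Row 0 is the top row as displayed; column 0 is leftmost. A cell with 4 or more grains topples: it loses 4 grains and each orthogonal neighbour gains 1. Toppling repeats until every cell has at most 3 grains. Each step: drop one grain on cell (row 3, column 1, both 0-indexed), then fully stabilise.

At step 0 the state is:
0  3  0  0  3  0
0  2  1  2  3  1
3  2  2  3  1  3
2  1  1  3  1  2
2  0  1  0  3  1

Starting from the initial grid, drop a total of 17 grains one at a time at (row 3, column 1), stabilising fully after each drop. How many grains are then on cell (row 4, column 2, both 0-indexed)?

1

k=0  0  3  0  0  3  0
0  2  1  2  3  1
3  2  2  3  1  3
2  1  1  3  1  2
2  0  1  0  3  1
k=1  0  3  0  0  3  0
0  2  1  2  3  1
3  2  2  3  1  3
2  2  1  3  1  2
2  0  1  0  3  1
k=2  0  3  0  0  3  0
0  2  1  2  3  1
3  2  2  3  1  3
2  3  1  3  1  2
2  0  1  0  3  1
k=3  0  3  0  0  3  0
0  2  1  2  3  1
3  3  2  3  1  3
3  0  2  3  1  2
2  1  1  0  3  1
k=4  0  3  0  0  3  0
0  2  1  2  3  1
3  3  2  3  1  3
3  1  2  3  1  2
2  1  1  0  3  1
k=5  0  3  0  0  3  0
0  2  1  2  3  1
3  3  2  3  1  3
3  2  2  3  1  2
2  1  1  0  3  1
k=6  0  3  0  0  3  0
0  2  1  2  3  1
3  3  2  3  1  3
3  3  2  3  1  2
2  1  1  0  3  1
k=7  0  3  0  0  3  0
1  3  1  2  3  1
1  1  3  3  1  3
1  2  3  3  1  2
3  2  1  0  3  1
k=8  0  3  0  0  3  0
1  3  1  2  3  1
1  1  3  3  1  3
1  3  3  3  1  2
3  2  1  0  3  1
k=9  0  3  0  0  3  0
1  3  2  3  3  1
1  3  1  1  2  3
2  1  2  1  2  2
3  3  2  1  3  1
k=10  0  3  0  0  3  0
1  3  2  3  3  1
1  3  1  1  2  3
2  2  2  1  2  2
3  3  2  1  3  1
k=11  0  3  0  0  3  0
1  3  2  3  3  1
1  3  1  1  2  3
2  3  2  1  2  2
3  3  2  1  3  1
k=12  1  0  1  0  3  0
2  1  3  3  3  1
3  1  2  1  2  3
0  3  3  1  2  2
1  1  3  1  3  1
k=13  1  0  1  0  3  0
2  1  3  3  3  1
3  2  3  1  2  3
1  1  1  2  2  2
1  3  0  2  3  1
k=14  1  0  1  0  3  0
2  1  3  3  3  1
3  2  3  1  2  3
1  2  1  2  2  2
1  3  0  2  3  1
k=15  1  0  1  0  3  0
2  1  3  3  3  1
3  2  3  1  2  3
1  3  1  2  2  2
1  3  0  2  3  1
k=16  1  0  1  0  3  0
2  1  3  3  3  1
3  3  3  1  2  3
2  1  2  2  2  2
2  0  1  2  3  1
k=17  1  0  1  0  3  0
2  1  3  3  3  1
3  3  3  1  2  3
2  2  2  2  2  2
2  0  1  2  3  1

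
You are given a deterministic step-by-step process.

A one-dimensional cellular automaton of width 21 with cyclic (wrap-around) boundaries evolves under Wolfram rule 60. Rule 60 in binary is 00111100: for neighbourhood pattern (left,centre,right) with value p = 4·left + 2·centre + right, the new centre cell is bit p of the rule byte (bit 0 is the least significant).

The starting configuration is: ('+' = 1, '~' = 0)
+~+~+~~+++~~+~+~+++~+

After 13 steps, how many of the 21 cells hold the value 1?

0) +~+~+~~+++~~+~+~+++~+
1) ~+++++~+~~+~+++++~~++
2) ++~~~~+++~+++~~~~+~+~
3) +~+~~~+~~++~~+~~~++++
4) ~+++~~++~+~+~++~~+~~~
5) ~+~~+~+~++++++~+~++~~
6) ~++~+++++~~~~~++++~+~
7) ~+~++~~~~+~~~~+~~~+++
8) ++++~+~~~++~~~++~~+~~
9) +~~~+++~~+~+~~+~+~++~
10) ++~~+~~+~++++~+++++~+
11) ~~+~++~+++~~~++~~~~++
12) +~+++~++~~+~~+~+~~~+~
13) +++~~++~+~++~++++~~++

14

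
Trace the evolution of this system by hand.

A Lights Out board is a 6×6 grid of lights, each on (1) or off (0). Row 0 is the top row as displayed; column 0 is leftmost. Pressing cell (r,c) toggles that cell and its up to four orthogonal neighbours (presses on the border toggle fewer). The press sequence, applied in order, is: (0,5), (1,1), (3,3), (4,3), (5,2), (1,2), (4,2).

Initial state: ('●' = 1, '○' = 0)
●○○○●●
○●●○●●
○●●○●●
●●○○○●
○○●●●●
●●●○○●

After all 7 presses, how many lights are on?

step 0: ●○○○●●
○●●○●●
○●●○●●
●●○○○●
○○●●●●
●●●○○●
step 1: ●○○○○○
○●●○●○
○●●○●●
●●○○○●
○○●●●●
●●●○○●
step 2: ●●○○○○
●○○○●○
○○●○●●
●●○○○●
○○●●●●
●●●○○●
step 3: ●●○○○○
●○○○●○
○○●●●●
●●●●●●
○○●○●●
●●●○○●
step 4: ●●○○○○
●○○○●○
○○●●●●
●●●○●●
○○○●○●
●●●●○●
step 5: ●●○○○○
●○○○●○
○○●●●●
●●●○●●
○○●●○●
●○○○○●
step 6: ●●●○○○
●●●●●○
○○○●●●
●●●○●●
○○●●○●
●○○○○●
step 7: ●●●○○○
●●●●●○
○○○●●●
●●○○●●
○●○○○●
●○●○○●

20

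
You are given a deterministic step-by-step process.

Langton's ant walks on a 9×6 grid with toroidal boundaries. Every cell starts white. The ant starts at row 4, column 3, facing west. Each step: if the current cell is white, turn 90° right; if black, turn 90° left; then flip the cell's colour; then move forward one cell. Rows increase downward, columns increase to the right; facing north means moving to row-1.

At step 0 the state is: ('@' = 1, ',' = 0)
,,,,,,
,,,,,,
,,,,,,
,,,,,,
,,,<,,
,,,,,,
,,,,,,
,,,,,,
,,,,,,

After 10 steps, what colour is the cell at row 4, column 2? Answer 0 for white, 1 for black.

t=0: ,,,,,,
,,,,,,
,,,,,,
,,,,,,
,,,<,,
,,,,,,
,,,,,,
,,,,,,
,,,,,,
t=1: ,,,,,,
,,,,,,
,,,,,,
,,,^,,
,,,@,,
,,,,,,
,,,,,,
,,,,,,
,,,,,,
t=2: ,,,,,,
,,,,,,
,,,,,,
,,,@>,
,,,@,,
,,,,,,
,,,,,,
,,,,,,
,,,,,,
t=3: ,,,,,,
,,,,,,
,,,,,,
,,,@@,
,,,@v,
,,,,,,
,,,,,,
,,,,,,
,,,,,,
t=4: ,,,,,,
,,,,,,
,,,,,,
,,,@@,
,,,<@,
,,,,,,
,,,,,,
,,,,,,
,,,,,,
t=5: ,,,,,,
,,,,,,
,,,,,,
,,,@@,
,,,,@,
,,,v,,
,,,,,,
,,,,,,
,,,,,,
t=6: ,,,,,,
,,,,,,
,,,,,,
,,,@@,
,,,,@,
,,<@,,
,,,,,,
,,,,,,
,,,,,,
t=7: ,,,,,,
,,,,,,
,,,,,,
,,,@@,
,,^,@,
,,@@,,
,,,,,,
,,,,,,
,,,,,,
t=8: ,,,,,,
,,,,,,
,,,,,,
,,,@@,
,,@>@,
,,@@,,
,,,,,,
,,,,,,
,,,,,,
t=9: ,,,,,,
,,,,,,
,,,,,,
,,,@@,
,,@@@,
,,@v,,
,,,,,,
,,,,,,
,,,,,,
t=10: ,,,,,,
,,,,,,
,,,,,,
,,,@@,
,,@@@,
,,@,>,
,,,,,,
,,,,,,
,,,,,,

1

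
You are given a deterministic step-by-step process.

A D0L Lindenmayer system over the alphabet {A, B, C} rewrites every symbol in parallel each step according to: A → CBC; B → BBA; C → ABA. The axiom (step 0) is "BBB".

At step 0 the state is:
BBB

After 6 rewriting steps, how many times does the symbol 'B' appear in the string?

step 0: BBB
step 1: BBABBABBA
step 2: BBABBACBCBBABBACBCBBABBACBC
step 3: BBABBACBCBBABBACBCABABBAABABBABBACBCBBABBACBCABABBAABABBABBACBCBBABBACBCABABBAABA
step 4: BBABBACBCBBABBACBCABABBAABABBABBACBCBBABBACBCABABBAABACBCB…AABABBABBACBCBBABBACBCABABBAABACBCBBACBCBBABBACBCCBCBBACBC  (len 243)
step 5: BBABBACBCBBABBACBCABABBAABABBABBACBCBBABBACBCABABBAABACBCB…AABABBABBACBCBBABBACBCABABBAABAABABBAABABBABBACBCABABBAABA  (len 729)
step 6: BBABBACBCBBABBACBCABABBAABABBABBACBCBBABBACBCABABBAABACBCB…ACBCBBABBACBCBBABBACBCABABBAABACBCBBACBCBBABBACBCCBCBBACBC  (len 2187)

1095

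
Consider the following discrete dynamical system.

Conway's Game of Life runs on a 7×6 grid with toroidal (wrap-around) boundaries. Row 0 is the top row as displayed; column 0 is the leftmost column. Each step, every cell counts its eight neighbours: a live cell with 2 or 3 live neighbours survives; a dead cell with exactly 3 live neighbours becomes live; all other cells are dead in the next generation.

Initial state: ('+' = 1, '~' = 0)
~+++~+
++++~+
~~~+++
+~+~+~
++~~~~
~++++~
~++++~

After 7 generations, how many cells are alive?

15

gen 0: ~+++~+
++++~+
~~~+++
+~+~+~
++~~~~
~++++~
~++++~
gen 1: ~~~~~+
~~~~~~
~~~~~~
+~+~+~
+~~~+~
~~~~++
~~~~~+
gen 2: ~~~~~~
~~~~~~
~~~~~~
~+~+~~
++~~+~
+~~~+~
+~~~~+
gen 3: ~~~~~~
~~~~~~
~~~~~~
+++~~~
+++++~
~~~~+~
+~~~~+
gen 4: ~~~~~~
~~~~~~
~+~~~~
+~~~~+
+~~~+~
~~+~+~
~~~~~+
gen 5: ~~~~~~
~~~~~~
+~~~~~
++~~~+
++~++~
~~~++~
~~~~~~
gen 6: ~~~~~~
~~~~~~
++~~~+
~~+~+~
~+~+~~
~~++++
~~~~~~
gen 7: ~~~~~~
+~~~~~
++~~~+
~~++++
~+~~~+
~~+++~
~~~++~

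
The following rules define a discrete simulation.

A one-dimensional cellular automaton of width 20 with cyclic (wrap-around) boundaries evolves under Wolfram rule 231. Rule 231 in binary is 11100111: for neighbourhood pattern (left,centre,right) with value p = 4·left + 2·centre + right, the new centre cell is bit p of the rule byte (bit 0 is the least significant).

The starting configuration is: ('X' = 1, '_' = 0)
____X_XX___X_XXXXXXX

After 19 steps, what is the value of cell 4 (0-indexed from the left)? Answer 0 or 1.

1

k=0  ____X_XX___X_XXXXXXX
k=1  _XXXXX_X_XXXX_XXXXXX
k=2  X_XXXXXXX_XXXX_XXXXX
k=3  XX_XXXXXXX_XXXX_XXXX
k=4  XXX_XXXXXXX_XXXX_XXX
k=5  XXXX_XXXXXXX_XXXX_XX
k=6  XXXXX_XXXXXXX_XXXX_X
k=7  XXXXXX_XXXXXXX_XXXX_
k=8  _XXXXXX_XXXXXXX_XXXX
k=9  X_XXXXXX_XXXXXXX_XXX
k=10  XX_XXXXXX_XXXXXXX_XX
k=11  XXX_XXXXXX_XXXXXXX_X
k=12  XXXX_XXXXXX_XXXXXXX_
k=13  _XXXX_XXXXXX_XXXXXXX
k=14  X_XXXX_XXXXXX_XXXXXX
k=15  XX_XXXX_XXXXXX_XXXXX
k=16  XXX_XXXX_XXXXXX_XXXX
k=17  XXXX_XXXX_XXXXXX_XXX
k=18  XXXXX_XXXX_XXXXXX_XX
k=19  XXXXXX_XXXX_XXXXXX_X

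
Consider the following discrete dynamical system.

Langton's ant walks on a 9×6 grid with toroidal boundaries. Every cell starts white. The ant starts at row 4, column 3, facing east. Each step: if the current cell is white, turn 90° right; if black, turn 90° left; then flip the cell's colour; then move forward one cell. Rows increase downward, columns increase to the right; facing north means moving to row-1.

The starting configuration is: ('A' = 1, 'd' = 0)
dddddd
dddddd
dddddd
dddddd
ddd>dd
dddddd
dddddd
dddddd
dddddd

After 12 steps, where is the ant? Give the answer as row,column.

gen 0: dddddd
dddddd
dddddd
dddddd
ddd>dd
dddddd
dddddd
dddddd
dddddd
gen 1: dddddd
dddddd
dddddd
dddddd
dddAdd
dddvdd
dddddd
dddddd
dddddd
gen 2: dddddd
dddddd
dddddd
dddddd
dddAdd
dd<Add
dddddd
dddddd
dddddd
gen 3: dddddd
dddddd
dddddd
dddddd
dd^Add
ddAAdd
dddddd
dddddd
dddddd
gen 4: dddddd
dddddd
dddddd
dddddd
ddA>dd
ddAAdd
dddddd
dddddd
dddddd
gen 5: dddddd
dddddd
dddddd
ddd^dd
ddAddd
ddAAdd
dddddd
dddddd
dddddd
gen 6: dddddd
dddddd
dddddd
dddA>d
ddAddd
ddAAdd
dddddd
dddddd
dddddd
gen 7: dddddd
dddddd
dddddd
dddAAd
ddAdvd
ddAAdd
dddddd
dddddd
dddddd
gen 8: dddddd
dddddd
dddddd
dddAAd
ddA<Ad
ddAAdd
dddddd
dddddd
dddddd
gen 9: dddddd
dddddd
dddddd
ddd^Ad
ddAAAd
ddAAdd
dddddd
dddddd
dddddd
gen 10: dddddd
dddddd
dddddd
dd<dAd
ddAAAd
ddAAdd
dddddd
dddddd
dddddd
gen 11: dddddd
dddddd
dd^ddd
ddAdAd
ddAAAd
ddAAdd
dddddd
dddddd
dddddd
gen 12: dddddd
dddddd
ddA>dd
ddAdAd
ddAAAd
ddAAdd
dddddd
dddddd
dddddd

2,3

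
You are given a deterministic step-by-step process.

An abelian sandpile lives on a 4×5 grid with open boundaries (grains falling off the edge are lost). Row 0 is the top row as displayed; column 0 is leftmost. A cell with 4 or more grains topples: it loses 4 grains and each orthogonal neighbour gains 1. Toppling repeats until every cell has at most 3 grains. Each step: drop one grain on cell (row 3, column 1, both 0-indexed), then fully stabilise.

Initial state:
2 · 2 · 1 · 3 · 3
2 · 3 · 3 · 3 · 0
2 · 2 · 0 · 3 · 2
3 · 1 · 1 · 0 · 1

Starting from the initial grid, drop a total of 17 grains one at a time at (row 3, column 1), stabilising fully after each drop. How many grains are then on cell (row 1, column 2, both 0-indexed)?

t=0: 2 · 2 · 1 · 3 · 3
2 · 3 · 3 · 3 · 0
2 · 2 · 0 · 3 · 2
3 · 1 · 1 · 0 · 1
t=1: 2 · 2 · 1 · 3 · 3
2 · 3 · 3 · 3 · 0
2 · 2 · 0 · 3 · 2
3 · 2 · 1 · 0 · 1
t=2: 2 · 2 · 1 · 3 · 3
2 · 3 · 3 · 3 · 0
2 · 2 · 0 · 3 · 2
3 · 3 · 1 · 0 · 1
t=3: 2 · 2 · 1 · 3 · 3
2 · 3 · 3 · 3 · 0
3 · 3 · 0 · 3 · 2
0 · 1 · 2 · 0 · 1
t=4: 2 · 2 · 1 · 3 · 3
2 · 3 · 3 · 3 · 0
3 · 3 · 0 · 3 · 2
0 · 2 · 2 · 0 · 1
t=5: 2 · 2 · 1 · 3 · 3
2 · 3 · 3 · 3 · 0
3 · 3 · 0 · 3 · 2
0 · 3 · 2 · 0 · 1
t=6: 3 · 3 · 3 · 1 · 0
0 · 2 · 1 · 2 · 2
1 · 2 · 3 · 0 · 3
2 · 1 · 3 · 1 · 1
t=7: 3 · 3 · 3 · 1 · 0
0 · 2 · 1 · 2 · 2
1 · 2 · 3 · 0 · 3
2 · 2 · 3 · 1 · 1
t=8: 3 · 3 · 3 · 1 · 0
0 · 2 · 1 · 2 · 2
1 · 2 · 3 · 0 · 3
2 · 3 · 3 · 1 · 1
t=9: 3 · 3 · 3 · 1 · 0
0 · 3 · 2 · 2 · 2
2 · 0 · 1 · 1 · 3
3 · 2 · 1 · 2 · 1
t=10: 3 · 3 · 3 · 1 · 0
0 · 3 · 2 · 2 · 2
2 · 0 · 1 · 1 · 3
3 · 3 · 1 · 2 · 1
t=11: 3 · 3 · 3 · 1 · 0
0 · 3 · 2 · 2 · 2
3 · 1 · 1 · 1 · 3
0 · 1 · 2 · 2 · 1
t=12: 3 · 3 · 3 · 1 · 0
0 · 3 · 2 · 2 · 2
3 · 1 · 1 · 1 · 3
0 · 2 · 2 · 2 · 1
t=13: 3 · 3 · 3 · 1 · 0
0 · 3 · 2 · 2 · 2
3 · 1 · 1 · 1 · 3
0 · 3 · 2 · 2 · 1
t=14: 3 · 3 · 3 · 1 · 0
0 · 3 · 2 · 2 · 2
3 · 2 · 1 · 1 · 3
1 · 0 · 3 · 2 · 1
t=15: 3 · 3 · 3 · 1 · 0
0 · 3 · 2 · 2 · 2
3 · 2 · 1 · 1 · 3
1 · 1 · 3 · 2 · 1
t=16: 3 · 3 · 3 · 1 · 0
0 · 3 · 2 · 2 · 2
3 · 2 · 1 · 1 · 3
1 · 2 · 3 · 2 · 1
t=17: 3 · 3 · 3 · 1 · 0
0 · 3 · 2 · 2 · 2
3 · 2 · 1 · 1 · 3
1 · 3 · 3 · 2 · 1

2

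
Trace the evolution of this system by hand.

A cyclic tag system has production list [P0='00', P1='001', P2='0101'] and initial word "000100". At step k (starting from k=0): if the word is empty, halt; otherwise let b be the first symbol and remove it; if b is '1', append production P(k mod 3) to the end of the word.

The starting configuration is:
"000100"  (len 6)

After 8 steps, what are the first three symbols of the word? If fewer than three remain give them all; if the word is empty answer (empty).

(empty)

step 0: "000100"  (len 6)
step 1: "00100"  (len 5)
step 2: "0100"  (len 4)
step 3: "100"  (len 3)
step 4: "0000"  (len 4)
step 5: "000"  (len 3)
step 6: "00"  (len 2)
step 7: "0"  (len 1)
step 8: (halted — word empty)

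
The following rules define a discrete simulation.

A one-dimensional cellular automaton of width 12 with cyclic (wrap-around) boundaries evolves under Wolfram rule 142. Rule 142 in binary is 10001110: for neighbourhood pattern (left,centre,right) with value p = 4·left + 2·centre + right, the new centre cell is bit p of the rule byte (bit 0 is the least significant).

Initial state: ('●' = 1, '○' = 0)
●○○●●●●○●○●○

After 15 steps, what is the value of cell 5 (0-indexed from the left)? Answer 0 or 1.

[0] ●○○●●●●○●○●○
[1] ●○●●●●○○●○●○
[2] ●○●●●○○●●○●○
[3] ●○●●○○●●○○●○
[4] ●○●○○●●○○●●○
[5] ●○●○●●○○●●○○
[6] ●○●○●○○●●○○●
[7] ○○●○●○●●○○●●
[8] ○●●○●○●○○●●○
[9] ●●○○●○●○●●○○
[10] ●○○●●○●○●○○●
[11] ○○●●○○●○●○●●
[12] ○●●○○●●○●○●○
[13] ●●○○●●○○●○●○
[14] ●○○●●○○●●○●○
[15] ●○●●○○●●○○●○

0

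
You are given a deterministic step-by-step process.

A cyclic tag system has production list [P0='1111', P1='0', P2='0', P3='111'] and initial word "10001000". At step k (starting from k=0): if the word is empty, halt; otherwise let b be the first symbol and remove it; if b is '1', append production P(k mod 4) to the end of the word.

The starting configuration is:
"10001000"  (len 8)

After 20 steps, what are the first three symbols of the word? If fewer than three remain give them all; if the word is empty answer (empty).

001

0) "10001000"  (len 8)
1) "00010001111"  (len 11)
2) "0010001111"  (len 10)
3) "010001111"  (len 9)
4) "10001111"  (len 8)
5) "00011111111"  (len 11)
6) "0011111111"  (len 10)
7) "011111111"  (len 9)
8) "11111111"  (len 8)
9) "11111111111"  (len 11)
10) "11111111110"  (len 11)
11) "11111111100"  (len 11)
12) "1111111100111"  (len 13)
13) "1111111001111111"  (len 16)
14) "1111110011111110"  (len 16)
15) "1111100111111100"  (len 16)
16) "111100111111100111"  (len 18)
17) "111001111111001111111"  (len 21)
18) "110011111110011111110"  (len 21)
19) "100111111100111111100"  (len 21)
20) "00111111100111111100111"  (len 23)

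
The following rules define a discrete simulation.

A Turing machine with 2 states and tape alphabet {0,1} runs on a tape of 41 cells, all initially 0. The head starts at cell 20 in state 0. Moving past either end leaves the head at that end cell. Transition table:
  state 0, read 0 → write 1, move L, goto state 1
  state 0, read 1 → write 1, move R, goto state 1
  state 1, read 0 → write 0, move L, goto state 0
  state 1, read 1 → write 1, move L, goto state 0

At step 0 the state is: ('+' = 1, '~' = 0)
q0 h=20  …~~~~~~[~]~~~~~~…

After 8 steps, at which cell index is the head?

12

t=0: q0 h=20  …~~~~~~[~]~~~~~~…
t=1: q1 h=19  …~~~~~~[~]+~~~~~…
t=2: q0 h=18  …~~~~~~[~]~+~~~~…
t=3: q1 h=17  …~~~~~~[~]+~+~~~…
t=4: q0 h=16  …~~~~~~[~]~+~+~~…
t=5: q1 h=15  …~~~~~~[~]+~+~+~…
t=6: q0 h=14  …~~~~~~[~]~+~+~+…
t=7: q1 h=13  …~~~~~~[~]+~+~+~…
t=8: q0 h=12  …~~~~~~[~]~+~+~+…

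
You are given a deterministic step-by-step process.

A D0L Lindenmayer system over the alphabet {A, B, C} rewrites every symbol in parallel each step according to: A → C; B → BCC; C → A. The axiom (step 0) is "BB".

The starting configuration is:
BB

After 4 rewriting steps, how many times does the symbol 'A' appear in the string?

8

[0] BB
[1] BCCBCC
[2] BCCAABCCAA
[3] BCCAACCBCCAACC
[4] BCCAACCAABCCAACCAA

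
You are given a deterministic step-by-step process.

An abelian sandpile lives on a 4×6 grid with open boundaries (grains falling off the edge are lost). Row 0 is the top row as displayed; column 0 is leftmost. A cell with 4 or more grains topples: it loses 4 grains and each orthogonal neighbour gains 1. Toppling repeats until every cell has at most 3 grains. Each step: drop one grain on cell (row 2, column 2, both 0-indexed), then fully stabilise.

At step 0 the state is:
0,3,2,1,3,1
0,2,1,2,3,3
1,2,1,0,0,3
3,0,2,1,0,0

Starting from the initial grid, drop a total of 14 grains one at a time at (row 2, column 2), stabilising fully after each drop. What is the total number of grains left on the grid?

41

t=0: 0,3,2,1,3,1
0,2,1,2,3,3
1,2,1,0,0,3
3,0,2,1,0,0
t=1: 0,3,2,1,3,1
0,2,1,2,3,3
1,2,2,0,0,3
3,0,2,1,0,0
t=2: 0,3,2,1,3,1
0,2,1,2,3,3
1,2,3,0,0,3
3,0,2,1,0,0
t=3: 0,3,2,1,3,1
0,2,2,2,3,3
1,3,0,1,0,3
3,0,3,1,0,0
t=4: 0,3,2,1,3,1
0,2,2,2,3,3
1,3,1,1,0,3
3,0,3,1,0,0
t=5: 0,3,2,1,3,1
0,2,2,2,3,3
1,3,2,1,0,3
3,0,3,1,0,0
t=6: 0,3,2,1,3,1
0,2,2,2,3,3
1,3,3,1,0,3
3,0,3,1,0,0
t=7: 0,3,2,1,3,1
0,3,3,2,3,3
2,0,2,2,0,3
3,2,0,2,0,0
t=8: 0,3,2,1,3,1
0,3,3,2,3,3
2,0,3,2,0,3
3,2,0,2,0,0
t=9: 1,1,0,2,3,1
1,1,2,3,3,3
2,2,1,3,0,3
3,2,1,2,0,0
t=10: 1,1,0,2,3,1
1,1,2,3,3,3
2,2,2,3,0,3
3,2,1,2,0,0
t=11: 1,1,0,2,3,1
1,1,2,3,3,3
2,2,3,3,0,3
3,2,1,2,0,0
t=12: 1,1,2,0,1,3
1,2,0,3,2,1
2,3,2,1,3,0
3,2,2,3,0,1
t=13: 1,1,2,0,1,3
1,2,0,3,2,1
2,3,3,1,3,0
3,2,2,3,0,1
t=14: 1,1,2,0,1,3
1,3,1,3,2,1
3,0,1,2,3,0
3,3,3,3,0,1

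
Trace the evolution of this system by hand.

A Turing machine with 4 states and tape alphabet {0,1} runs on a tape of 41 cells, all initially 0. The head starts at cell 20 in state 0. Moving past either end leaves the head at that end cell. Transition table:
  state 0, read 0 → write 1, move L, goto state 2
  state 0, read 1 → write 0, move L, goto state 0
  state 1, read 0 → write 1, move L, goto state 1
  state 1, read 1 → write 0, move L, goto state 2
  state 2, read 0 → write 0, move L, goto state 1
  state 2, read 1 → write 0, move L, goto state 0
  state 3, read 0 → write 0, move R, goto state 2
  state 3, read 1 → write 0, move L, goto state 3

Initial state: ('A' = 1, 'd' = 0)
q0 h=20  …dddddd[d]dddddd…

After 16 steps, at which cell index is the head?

gen 0: q0 h=20  …dddddd[d]dddddd…
gen 1: q2 h=19  …dddddd[d]Addddd…
gen 2: q1 h=18  …dddddd[d]dAdddd…
gen 3: q1 h=17  …dddddd[d]AdAddd…
gen 4: q1 h=16  …dddddd[d]AAdAdd…
gen 5: q1 h=15  …dddddd[d]AAAdAd…
gen 6: q1 h=14  …dddddd[d]AAAAdA…
gen 7: q1 h=13  …dddddd[d]AAAAAd…
gen 8: q1 h=12  …dddddd[d]AAAAAA…
gen 9: q1 h=11  …dddddd[d]AAAAAA…
gen 10: q1 h=10  …dddddd[d]AAAAAA…
gen 11: q1 h= 9  …dddddd[d]AAAAAA…
gen 12: q1 h= 8  …dddddd[d]AAAAAA…
gen 13: q1 h= 7  …dddddd[d]AAAAAA…
gen 14: q1 h= 6  |dddddd[d]AAAAAA…
gen 15: q1 h= 5  |ddddd[d]AAAAAA…
gen 16: q1 h= 4  |dddd[d]AAAAAA…

4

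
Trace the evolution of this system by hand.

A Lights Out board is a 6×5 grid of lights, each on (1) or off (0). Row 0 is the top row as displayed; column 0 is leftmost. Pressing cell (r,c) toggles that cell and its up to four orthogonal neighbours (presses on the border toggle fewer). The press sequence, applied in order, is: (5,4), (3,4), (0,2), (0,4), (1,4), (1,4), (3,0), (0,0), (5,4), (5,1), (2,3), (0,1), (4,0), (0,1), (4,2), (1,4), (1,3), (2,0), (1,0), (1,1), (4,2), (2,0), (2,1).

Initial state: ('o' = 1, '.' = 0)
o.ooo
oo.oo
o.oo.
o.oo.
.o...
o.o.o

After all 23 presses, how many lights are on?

[0] o.ooo
oo.oo
o.oo.
o.oo.
.o...
o.o.o
[1] o.ooo
oo.oo
o.oo.
o.oo.
.o..o
o.oo.
[2] o.ooo
oo.oo
o.ooo
o.o.o
.o...
o.oo.
[3] oo..o
ooooo
o.ooo
o.o.o
.o...
o.oo.
[4] oo.o.
oooo.
o.ooo
o.o.o
.o...
o.oo.
[5] oo.oo
ooo.o
o.oo.
o.o.o
.o...
o.oo.
[6] oo.o.
oooo.
o.ooo
o.o.o
.o...
o.oo.
[7] oo.o.
oooo.
..ooo
.oo.o
oo...
o.oo.
[8] ...o.
.ooo.
..ooo
.oo.o
oo...
o.oo.
[9] ...o.
.ooo.
..ooo
.oo.o
oo..o
o.o.o
[10] ...o.
.ooo.
..ooo
.oo.o
o...o
.o..o
[11] ...o.
.oo..
.....
.oooo
o...o
.o..o
[12] oooo.
..o..
.....
.oooo
o...o
.o..o
[13] oooo.
..o..
.....
ooooo
.o..o
oo..o
[14] ...o.
.oo..
.....
ooooo
.o..o
oo..o
[15] ...o.
.oo..
.....
oo.oo
..ooo
ooo.o
[16] ...oo
.oooo
....o
oo.oo
..ooo
ooo.o
[17] ....o
.o...
...oo
oo.oo
..ooo
ooo.o
[18] ....o
oo...
oo.oo
.o.oo
..ooo
ooo.o
[19] o...o
.....
.o.oo
.o.oo
..ooo
ooo.o
[20] oo..o
ooo..
...oo
.o.oo
..ooo
ooo.o
[21] oo..o
ooo..
...oo
.oooo
.o..o
oo..o
[22] oo..o
.oo..
oo.oo
ooooo
.o..o
oo..o
[23] oo..o
..o..
..ooo
o.ooo
.o..o
oo..o

16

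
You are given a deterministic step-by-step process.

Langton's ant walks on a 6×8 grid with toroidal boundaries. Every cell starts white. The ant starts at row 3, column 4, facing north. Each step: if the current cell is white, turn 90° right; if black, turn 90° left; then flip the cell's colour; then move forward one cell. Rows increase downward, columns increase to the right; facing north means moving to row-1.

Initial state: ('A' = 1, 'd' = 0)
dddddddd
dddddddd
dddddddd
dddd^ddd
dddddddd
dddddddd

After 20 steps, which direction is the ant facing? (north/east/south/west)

south

step 0: dddddddd
dddddddd
dddddddd
dddd^ddd
dddddddd
dddddddd
step 1: dddddddd
dddddddd
dddddddd
ddddA>dd
dddddddd
dddddddd
step 2: dddddddd
dddddddd
dddddddd
ddddAAdd
dddddvdd
dddddddd
step 3: dddddddd
dddddddd
dddddddd
ddddAAdd
dddd<Add
dddddddd
step 4: dddddddd
dddddddd
dddddddd
dddd^Add
ddddAAdd
dddddddd
step 5: dddddddd
dddddddd
dddddddd
ddd<dAdd
ddddAAdd
dddddddd
step 6: dddddddd
dddddddd
ddd^dddd
dddAdAdd
ddddAAdd
dddddddd
step 7: dddddddd
dddddddd
dddA>ddd
dddAdAdd
ddddAAdd
dddddddd
step 8: dddddddd
dddddddd
dddAAddd
dddAvAdd
ddddAAdd
dddddddd
step 9: dddddddd
dddddddd
dddAAddd
ddd<AAdd
ddddAAdd
dddddddd
step 10: dddddddd
dddddddd
dddAAddd
ddddAAdd
dddvAAdd
dddddddd
step 11: dddddddd
dddddddd
dddAAddd
ddddAAdd
dd<AAAdd
dddddddd
step 12: dddddddd
dddddddd
dddAAddd
dd^dAAdd
ddAAAAdd
dddddddd
step 13: dddddddd
dddddddd
dddAAddd
ddA>AAdd
ddAAAAdd
dddddddd
step 14: dddddddd
dddddddd
dddAAddd
ddAAAAdd
ddAvAAdd
dddddddd
step 15: dddddddd
dddddddd
dddAAddd
ddAAAAdd
ddAd>Add
dddddddd
step 16: dddddddd
dddddddd
dddAAddd
ddAA^Add
ddAddAdd
dddddddd
step 17: dddddddd
dddddddd
dddAAddd
ddA<dAdd
ddAddAdd
dddddddd
step 18: dddddddd
dddddddd
dddAAddd
ddAddAdd
ddAvdAdd
dddddddd
step 19: dddddddd
dddddddd
dddAAddd
ddAddAdd
dd<AdAdd
dddddddd
step 20: dddddddd
dddddddd
dddAAddd
ddAddAdd
dddAdAdd
ddvddddd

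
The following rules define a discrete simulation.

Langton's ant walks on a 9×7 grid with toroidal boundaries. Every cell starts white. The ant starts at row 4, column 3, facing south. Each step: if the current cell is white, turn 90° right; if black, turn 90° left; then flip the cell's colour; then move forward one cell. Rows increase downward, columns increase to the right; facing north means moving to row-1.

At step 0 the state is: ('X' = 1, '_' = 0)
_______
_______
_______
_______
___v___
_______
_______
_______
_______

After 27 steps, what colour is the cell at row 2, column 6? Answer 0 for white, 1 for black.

t=0: _______
_______
_______
_______
___v___
_______
_______
_______
_______
t=1: _______
_______
_______
_______
__<X___
_______
_______
_______
_______
t=2: _______
_______
_______
__^____
__XX___
_______
_______
_______
_______
t=3: _______
_______
_______
__X>___
__XX___
_______
_______
_______
_______
t=4: _______
_______
_______
__XX___
__Xv___
_______
_______
_______
_______
t=5: _______
_______
_______
__XX___
__X_>__
_______
_______
_______
_______
t=6: _______
_______
_______
__XX___
__X_X__
____v__
_______
_______
_______
t=7: _______
_______
_______
__XX___
__X_X__
___<X__
_______
_______
_______
t=8: _______
_______
_______
__XX___
__X^X__
___XX__
_______
_______
_______
t=9: _______
_______
_______
__XX___
__XX>__
___XX__
_______
_______
_______
t=10: _______
_______
_______
__XX^__
__XX___
___XX__
_______
_______
_______
t=11: _______
_______
_______
__XXX>_
__XX___
___XX__
_______
_______
_______
t=12: _______
_______
_______
__XXXX_
__XX_v_
___XX__
_______
_______
_______
t=13: _______
_______
_______
__XXXX_
__XX<X_
___XX__
_______
_______
_______
t=14: _______
_______
_______
__XX^X_
__XXXX_
___XX__
_______
_______
_______
t=15: _______
_______
_______
__X<_X_
__XXXX_
___XX__
_______
_______
_______
t=16: _______
_______
_______
__X__X_
__XvXX_
___XX__
_______
_______
_______
t=17: _______
_______
_______
__X__X_
__X_>X_
___XX__
_______
_______
_______
t=18: _______
_______
_______
__X_^X_
__X__X_
___XX__
_______
_______
_______
t=19: _______
_______
_______
__X_X>_
__X__X_
___XX__
_______
_______
_______
t=20: _______
_______
_____^_
__X_X__
__X__X_
___XX__
_______
_______
_______
t=21: _______
_______
_____X>
__X_X__
__X__X_
___XX__
_______
_______
_______
t=22: _______
_______
_____XX
__X_X_v
__X__X_
___XX__
_______
_______
_______
t=23: _______
_______
_____XX
__X_X<X
__X__X_
___XX__
_______
_______
_______
t=24: _______
_______
_____^X
__X_XXX
__X__X_
___XX__
_______
_______
_______
t=25: _______
_______
____<_X
__X_XXX
__X__X_
___XX__
_______
_______
_______
t=26: _______
____^__
____X_X
__X_XXX
__X__X_
___XX__
_______
_______
_______
t=27: _______
____X>_
____X_X
__X_XXX
__X__X_
___XX__
_______
_______
_______

1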